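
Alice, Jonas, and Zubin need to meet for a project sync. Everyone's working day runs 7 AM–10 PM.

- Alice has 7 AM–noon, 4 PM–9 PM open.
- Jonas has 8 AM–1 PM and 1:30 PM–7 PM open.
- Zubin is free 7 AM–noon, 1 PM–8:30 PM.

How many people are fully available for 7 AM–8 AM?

2

Alice and Zubin can make the full 07:00-08:00 slot — that's 2.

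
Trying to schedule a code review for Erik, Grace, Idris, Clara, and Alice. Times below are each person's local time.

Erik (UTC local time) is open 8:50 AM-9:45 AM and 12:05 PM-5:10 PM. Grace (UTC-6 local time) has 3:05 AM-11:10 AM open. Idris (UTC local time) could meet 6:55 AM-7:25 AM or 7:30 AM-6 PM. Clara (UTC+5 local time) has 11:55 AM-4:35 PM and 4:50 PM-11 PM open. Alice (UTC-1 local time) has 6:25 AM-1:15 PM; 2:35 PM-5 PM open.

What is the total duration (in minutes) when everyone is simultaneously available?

265

Erik in UTC: 08:50-09:45, 12:05-17:10.
Grace in UTC: 09:05-17:10 (add 6h to convert from UTC-6).
Idris in UTC: 06:55-07:25, 07:30-18:00.
Clara in UTC: 06:55-11:35, 11:50-18:00 (subtract 5h to convert from UTC+5).
Alice in UTC: 07:25-14:15, 15:35-18:00 (add 1h to convert from UTC-1).
Erik ∩ Grace: 09:05-09:45, 12:05-17:10.
Erik ∩ Grace ∩ Idris: 09:05-09:45, 12:05-17:10.
Erik ∩ Grace ∩ Idris ∩ Clara: 09:05-09:45, 12:05-17:10.
Erik ∩ Grace ∩ Idris ∩ Clara ∩ Alice: 09:05-09:45, 12:05-14:15, 15:35-17:10.
So the common availability across everyone is 09:05-09:45, 12:05-14:15, 15:35-17:10.
Summing the common windows: 40 + 130 + 95 = 265 minutes.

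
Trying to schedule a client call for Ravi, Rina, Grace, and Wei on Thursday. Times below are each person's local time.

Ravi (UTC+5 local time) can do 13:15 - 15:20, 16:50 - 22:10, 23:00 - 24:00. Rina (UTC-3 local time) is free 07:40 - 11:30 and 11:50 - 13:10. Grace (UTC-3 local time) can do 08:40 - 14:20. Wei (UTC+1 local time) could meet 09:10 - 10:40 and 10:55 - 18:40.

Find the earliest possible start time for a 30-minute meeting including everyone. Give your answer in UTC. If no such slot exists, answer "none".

11:50

Ravi in UTC: 08:15-10:20, 11:50-17:10, 18:00-19:00 (subtract 5h to convert from UTC+5).
Rina in UTC: 10:40-14:30, 14:50-16:10 (add 3h to convert from UTC-3).
Grace in UTC: 11:40-17:20 (add 3h to convert from UTC-3).
Wei in UTC: 08:10-09:40, 09:55-17:40 (subtract 1h to convert from UTC+1).
Ravi ∩ Rina: 11:50-14:30, 14:50-16:10.
Ravi ∩ Rina ∩ Grace: 11:50-14:30, 14:50-16:10.
Ravi ∩ Rina ∩ Grace ∩ Wei: 11:50-14:30, 14:50-16:10.
Those are the intersection windows.
The first common window of at least 30 minutes is 11:50-14:30, so the earliest start is 11:50.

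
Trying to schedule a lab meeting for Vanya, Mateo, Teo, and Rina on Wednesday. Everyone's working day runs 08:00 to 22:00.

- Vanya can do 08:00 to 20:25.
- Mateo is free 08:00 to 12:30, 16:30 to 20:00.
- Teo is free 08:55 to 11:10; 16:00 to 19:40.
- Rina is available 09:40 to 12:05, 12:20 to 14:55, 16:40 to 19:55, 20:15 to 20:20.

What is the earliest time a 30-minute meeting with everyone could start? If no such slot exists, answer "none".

Vanya ∩ Mateo: 08:00-12:30, 16:30-20:00.
Vanya ∩ Mateo ∩ Teo: 08:55-11:10, 16:30-19:40.
Vanya ∩ Mateo ∩ Teo ∩ Rina: 09:40-11:10, 16:40-19:40.
So the common availability across everyone is 09:40-11:10, 16:40-19:40.
The first common window of at least 30 minutes is 09:40-11:10, so the earliest start is 09:40.

09:40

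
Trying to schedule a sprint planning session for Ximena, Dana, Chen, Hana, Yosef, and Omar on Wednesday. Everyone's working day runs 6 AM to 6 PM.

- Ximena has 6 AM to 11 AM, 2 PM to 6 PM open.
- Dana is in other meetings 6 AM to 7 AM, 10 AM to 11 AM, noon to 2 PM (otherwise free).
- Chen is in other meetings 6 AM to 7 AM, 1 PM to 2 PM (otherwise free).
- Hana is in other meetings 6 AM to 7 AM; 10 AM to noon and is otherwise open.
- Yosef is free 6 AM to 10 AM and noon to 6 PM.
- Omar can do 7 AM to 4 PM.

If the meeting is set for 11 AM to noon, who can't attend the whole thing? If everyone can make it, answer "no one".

Ximena free: 06:00-11:00, 14:00-18:00.
Dana free: 07:00-10:00, 11:00-12:00, 14:00-18:00 (invert busy blocks within the working day).
Chen free: 07:00-13:00, 14:00-18:00 (invert busy blocks within the working day).
Hana free: 07:00-10:00, 12:00-18:00 (invert busy blocks within the working day).
Yosef free: 06:00-10:00, 12:00-18:00.
Omar free: 07:00-16:00.
Ximena: not fully free for 11:00-12:00. Dana: free for 11:00-12:00. Chen: free for 11:00-12:00. Hana: not fully free for 11:00-12:00. Yosef: not fully free for 11:00-12:00. Omar: free for 11:00-12:00.

Hana, Ximena, Yosef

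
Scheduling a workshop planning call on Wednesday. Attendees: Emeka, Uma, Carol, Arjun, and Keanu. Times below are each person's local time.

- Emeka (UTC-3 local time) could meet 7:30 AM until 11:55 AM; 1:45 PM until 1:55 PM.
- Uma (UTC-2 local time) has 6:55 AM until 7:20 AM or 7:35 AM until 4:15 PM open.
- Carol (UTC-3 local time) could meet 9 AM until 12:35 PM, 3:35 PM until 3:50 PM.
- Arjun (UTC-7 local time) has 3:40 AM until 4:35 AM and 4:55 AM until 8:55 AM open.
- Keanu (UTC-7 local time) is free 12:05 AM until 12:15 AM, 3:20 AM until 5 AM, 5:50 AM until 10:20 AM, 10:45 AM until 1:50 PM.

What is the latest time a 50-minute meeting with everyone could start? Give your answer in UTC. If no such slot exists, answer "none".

14:05

Emeka in UTC: 10:30-14:55, 16:45-16:55 (add 3h to convert from UTC-3).
Uma in UTC: 08:55-09:20, 09:35-18:15 (add 2h to convert from UTC-2).
Carol in UTC: 12:00-15:35, 18:35-18:50 (add 3h to convert from UTC-3).
Arjun in UTC: 10:40-11:35, 11:55-15:55 (add 7h to convert from UTC-7).
Keanu in UTC: 07:05-07:15, 10:20-12:00, 12:50-17:20, 17:45-20:50 (add 7h to convert from UTC-7).
Emeka ∩ Uma: 10:30-14:55, 16:45-16:55.
Emeka ∩ Uma ∩ Carol: 12:00-14:55.
Emeka ∩ Uma ∩ Carol ∩ Arjun: 12:00-14:55.
Emeka ∩ Uma ∩ Carol ∩ Arjun ∩ Keanu: 12:50-14:55.
Those are the intersection windows.
The last common window of at least 50 minutes is 12:50-14:55; a 50-minute meeting can start as late as 14:05 and still end by 14:55.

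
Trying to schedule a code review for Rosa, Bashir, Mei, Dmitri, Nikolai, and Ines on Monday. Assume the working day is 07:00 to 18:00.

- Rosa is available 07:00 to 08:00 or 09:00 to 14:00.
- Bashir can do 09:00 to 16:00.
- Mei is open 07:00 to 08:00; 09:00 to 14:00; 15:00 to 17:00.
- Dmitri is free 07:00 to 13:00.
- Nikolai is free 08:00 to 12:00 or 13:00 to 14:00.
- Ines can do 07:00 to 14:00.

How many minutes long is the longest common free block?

Rosa ∩ Bashir: 09:00-14:00.
Rosa ∩ Bashir ∩ Mei: 09:00-14:00.
Rosa ∩ Bashir ∩ Mei ∩ Dmitri: 09:00-13:00.
Rosa ∩ Bashir ∩ Mei ∩ Dmitri ∩ Nikolai: 09:00-12:00.
Rosa ∩ Bashir ∩ Mei ∩ Dmitri ∩ Nikolai ∩ Ines: 09:00-12:00.
The longest is 09:00-12:00 at 180 minutes.

180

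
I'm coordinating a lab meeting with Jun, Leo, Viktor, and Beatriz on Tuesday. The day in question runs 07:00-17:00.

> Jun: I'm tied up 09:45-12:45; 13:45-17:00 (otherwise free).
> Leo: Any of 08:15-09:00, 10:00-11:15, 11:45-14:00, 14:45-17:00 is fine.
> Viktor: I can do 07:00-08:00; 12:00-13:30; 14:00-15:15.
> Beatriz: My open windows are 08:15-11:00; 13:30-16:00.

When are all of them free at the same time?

Jun free: 07:00-09:45, 12:45-13:45 (invert busy blocks within the working day).
Leo free: 08:15-09:00, 10:00-11:15, 11:45-14:00, 14:45-17:00.
Viktor free: 07:00-08:00, 12:00-13:30, 14:00-15:15.
Beatriz free: 08:15-11:00, 13:30-16:00.
Jun ∩ Leo: 08:15-09:00, 12:45-13:45.
Jun ∩ Leo ∩ Viktor: 12:45-13:30.
Jun ∩ Leo ∩ Viktor ∩ Beatriz: ∅.
There is no time when everyone is free.

none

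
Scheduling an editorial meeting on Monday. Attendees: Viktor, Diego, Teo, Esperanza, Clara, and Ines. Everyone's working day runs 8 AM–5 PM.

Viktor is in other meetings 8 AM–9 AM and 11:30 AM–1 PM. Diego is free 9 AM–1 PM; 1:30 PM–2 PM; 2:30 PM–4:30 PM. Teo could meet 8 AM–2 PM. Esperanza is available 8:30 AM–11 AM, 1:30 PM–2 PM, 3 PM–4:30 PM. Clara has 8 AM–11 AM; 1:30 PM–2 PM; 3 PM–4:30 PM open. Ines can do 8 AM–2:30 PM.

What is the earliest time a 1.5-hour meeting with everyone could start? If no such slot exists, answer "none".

09:00

Viktor free: 09:00-11:30, 13:00-17:00 (invert busy blocks within the working day).
Diego free: 09:00-13:00, 13:30-14:00, 14:30-16:30.
Teo free: 08:00-14:00.
Esperanza free: 08:30-11:00, 13:30-14:00, 15:00-16:30.
Clara free: 08:00-11:00, 13:30-14:00, 15:00-16:30.
Ines free: 08:00-14:30.
Viktor ∩ Diego: 09:00-11:30, 13:30-14:00, 14:30-16:30.
Viktor ∩ Diego ∩ Teo: 09:00-11:30, 13:30-14:00.
Viktor ∩ Diego ∩ Teo ∩ Esperanza: 09:00-11:00, 13:30-14:00.
Viktor ∩ Diego ∩ Teo ∩ Esperanza ∩ Clara: 09:00-11:00, 13:30-14:00.
Viktor ∩ Diego ∩ Teo ∩ Esperanza ∩ Clara ∩ Ines: 09:00-11:00, 13:30-14:00.
So the common availability across everyone is 09:00-11:00, 13:30-14:00.
The first common window of at least 90 minutes is 09:00-11:00, so the earliest start is 09:00.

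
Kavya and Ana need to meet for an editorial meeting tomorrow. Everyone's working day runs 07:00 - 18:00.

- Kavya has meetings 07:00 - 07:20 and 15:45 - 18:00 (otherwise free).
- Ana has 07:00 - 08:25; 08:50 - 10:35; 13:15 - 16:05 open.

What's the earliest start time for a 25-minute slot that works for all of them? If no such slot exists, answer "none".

Kavya free: 07:20-15:45 (invert busy blocks within the working day).
Ana free: 07:00-08:25, 08:50-10:35, 13:15-16:05.
Kavya ∩ Ana: 07:20-08:25, 08:50-10:35, 13:15-15:45.
The first common window of at least 25 minutes is 07:20-08:25, so the earliest start is 07:20.

07:20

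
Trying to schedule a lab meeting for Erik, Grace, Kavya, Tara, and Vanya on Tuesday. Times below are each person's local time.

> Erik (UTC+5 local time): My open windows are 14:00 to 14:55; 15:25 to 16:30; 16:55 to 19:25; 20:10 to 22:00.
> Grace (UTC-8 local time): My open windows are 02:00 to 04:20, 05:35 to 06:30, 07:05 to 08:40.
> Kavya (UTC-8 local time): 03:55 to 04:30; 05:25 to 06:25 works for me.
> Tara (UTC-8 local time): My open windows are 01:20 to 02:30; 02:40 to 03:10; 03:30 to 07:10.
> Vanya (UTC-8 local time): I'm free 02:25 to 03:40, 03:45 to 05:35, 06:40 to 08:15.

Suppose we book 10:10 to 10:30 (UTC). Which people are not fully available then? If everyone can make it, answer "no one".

Erik in UTC: 09:00-09:55, 10:25-11:30, 11:55-14:25, 15:10-17:00 (subtract 5h to convert from UTC+5).
Grace in UTC: 10:00-12:20, 13:35-14:30, 15:05-16:40 (add 8h to convert from UTC-8).
Kavya in UTC: 11:55-12:30, 13:25-14:25 (add 8h to convert from UTC-8).
Tara in UTC: 09:20-10:30, 10:40-11:10, 11:30-15:10 (add 8h to convert from UTC-8).
Vanya in UTC: 10:25-11:40, 11:45-13:35, 14:40-16:15 (add 8h to convert from UTC-8).
Erik: not fully free for 10:10-10:30. Grace: free for 10:10-10:30. Kavya: not fully free for 10:10-10:30. Tara: free for 10:10-10:30. Vanya: not fully free for 10:10-10:30.

Erik, Kavya, Vanya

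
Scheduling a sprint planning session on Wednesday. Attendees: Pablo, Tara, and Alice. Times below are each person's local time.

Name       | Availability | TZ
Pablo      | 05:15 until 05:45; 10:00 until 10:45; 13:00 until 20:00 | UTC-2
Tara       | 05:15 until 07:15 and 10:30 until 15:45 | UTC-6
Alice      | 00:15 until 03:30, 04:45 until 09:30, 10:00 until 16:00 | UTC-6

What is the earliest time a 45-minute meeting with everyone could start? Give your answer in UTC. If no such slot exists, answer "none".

Pablo in UTC: 07:15-07:45, 12:00-12:45, 15:00-22:00 (add 2h to convert from UTC-2).
Tara in UTC: 11:15-13:15, 16:30-21:45 (add 6h to convert from UTC-6).
Alice in UTC: 06:15-09:30, 10:45-15:30, 16:00-22:00 (add 6h to convert from UTC-6).
Pablo ∩ Tara: 12:00-12:45, 16:30-21:45.
Pablo ∩ Tara ∩ Alice: 12:00-12:45, 16:30-21:45.
So the common availability across everyone is 12:00-12:45, 16:30-21:45.
The first common window of at least 45 minutes is 12:00-12:45, so the earliest start is 12:00.

12:00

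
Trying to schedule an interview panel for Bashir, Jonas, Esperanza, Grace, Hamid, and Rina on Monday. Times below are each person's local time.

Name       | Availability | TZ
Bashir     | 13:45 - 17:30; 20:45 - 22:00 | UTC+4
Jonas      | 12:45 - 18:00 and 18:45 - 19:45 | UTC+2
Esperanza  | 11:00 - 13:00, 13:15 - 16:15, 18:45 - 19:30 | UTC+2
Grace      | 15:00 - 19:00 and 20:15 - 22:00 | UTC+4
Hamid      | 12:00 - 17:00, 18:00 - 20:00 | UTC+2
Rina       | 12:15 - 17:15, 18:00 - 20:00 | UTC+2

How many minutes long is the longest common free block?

135

Bashir in UTC: 09:45-13:30, 16:45-18:00 (subtract 4h to convert from UTC+4).
Jonas in UTC: 10:45-16:00, 16:45-17:45 (subtract 2h to convert from UTC+2).
Esperanza in UTC: 09:00-11:00, 11:15-14:15, 16:45-17:30 (subtract 2h to convert from UTC+2).
Grace in UTC: 11:00-15:00, 16:15-18:00 (subtract 4h to convert from UTC+4).
Hamid in UTC: 10:00-15:00, 16:00-18:00 (subtract 2h to convert from UTC+2).
Rina in UTC: 10:15-15:15, 16:00-18:00 (subtract 2h to convert from UTC+2).
Bashir ∩ Jonas: 10:45-13:30, 16:45-17:45.
Bashir ∩ Jonas ∩ Esperanza: 10:45-11:00, 11:15-13:30, 16:45-17:30.
Bashir ∩ Jonas ∩ Esperanza ∩ Grace: 11:15-13:30, 16:45-17:30.
Bashir ∩ Jonas ∩ Esperanza ∩ Grace ∩ Hamid: 11:15-13:30, 16:45-17:30.
Bashir ∩ Jonas ∩ Esperanza ∩ Grace ∩ Hamid ∩ Rina: 11:15-13:30, 16:45-17:30.
The longest is 11:15-13:30 at 135 minutes.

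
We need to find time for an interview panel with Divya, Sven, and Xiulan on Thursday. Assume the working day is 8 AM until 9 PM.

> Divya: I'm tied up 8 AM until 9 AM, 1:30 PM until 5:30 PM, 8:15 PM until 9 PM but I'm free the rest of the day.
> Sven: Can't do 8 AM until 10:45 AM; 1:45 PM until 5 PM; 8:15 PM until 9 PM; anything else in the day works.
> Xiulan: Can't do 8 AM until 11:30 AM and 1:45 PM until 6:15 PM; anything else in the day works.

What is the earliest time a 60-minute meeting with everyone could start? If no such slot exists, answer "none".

11:30

Divya free: 09:00-13:30, 17:30-20:15 (invert busy blocks within the working day).
Sven free: 10:45-13:45, 17:00-20:15 (invert busy blocks within the working day).
Xiulan free: 11:30-13:45, 18:15-21:00 (invert busy blocks within the working day).
Divya ∩ Sven: 10:45-13:30, 17:30-20:15.
Divya ∩ Sven ∩ Xiulan: 11:30-13:30, 18:15-20:15.
So the common availability across everyone is 11:30-13:30, 18:15-20:15.
The first common window of at least 60 minutes is 11:30-13:30, so the earliest start is 11:30.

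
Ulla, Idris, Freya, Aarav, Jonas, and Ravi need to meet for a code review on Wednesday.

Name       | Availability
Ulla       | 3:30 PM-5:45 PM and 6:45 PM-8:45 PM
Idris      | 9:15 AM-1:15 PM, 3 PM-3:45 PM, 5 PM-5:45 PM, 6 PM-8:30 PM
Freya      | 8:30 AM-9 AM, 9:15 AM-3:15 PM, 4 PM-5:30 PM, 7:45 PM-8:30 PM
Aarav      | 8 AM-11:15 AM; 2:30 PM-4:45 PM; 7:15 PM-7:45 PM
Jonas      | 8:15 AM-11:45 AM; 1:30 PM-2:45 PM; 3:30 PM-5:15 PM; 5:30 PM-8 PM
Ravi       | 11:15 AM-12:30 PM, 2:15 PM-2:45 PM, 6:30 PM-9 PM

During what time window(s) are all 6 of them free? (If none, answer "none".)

none

Ulla ∩ Idris: 15:30-15:45, 17:00-17:45, 18:45-20:30.
Ulla ∩ Idris ∩ Freya: 17:00-17:30, 19:45-20:30.
Ulla ∩ Idris ∩ Freya ∩ Aarav: ∅.
Ulla ∩ Idris ∩ Freya ∩ Aarav ∩ Jonas: ∅.
Ulla ∩ Idris ∩ Freya ∩ Aarav ∩ Jonas ∩ Ravi: ∅.
There is no time when everyone is free.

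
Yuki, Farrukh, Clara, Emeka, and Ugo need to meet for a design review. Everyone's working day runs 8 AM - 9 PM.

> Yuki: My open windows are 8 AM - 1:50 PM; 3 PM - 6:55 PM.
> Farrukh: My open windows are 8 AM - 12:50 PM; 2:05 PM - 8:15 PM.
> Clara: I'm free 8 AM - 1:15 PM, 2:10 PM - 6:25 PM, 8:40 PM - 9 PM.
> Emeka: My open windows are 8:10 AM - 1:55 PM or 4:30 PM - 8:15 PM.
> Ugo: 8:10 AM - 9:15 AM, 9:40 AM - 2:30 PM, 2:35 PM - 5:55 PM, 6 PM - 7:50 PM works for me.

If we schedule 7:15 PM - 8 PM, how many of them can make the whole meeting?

2

Farrukh and Emeka can make the full 19:15-20:00 slot — that's 2.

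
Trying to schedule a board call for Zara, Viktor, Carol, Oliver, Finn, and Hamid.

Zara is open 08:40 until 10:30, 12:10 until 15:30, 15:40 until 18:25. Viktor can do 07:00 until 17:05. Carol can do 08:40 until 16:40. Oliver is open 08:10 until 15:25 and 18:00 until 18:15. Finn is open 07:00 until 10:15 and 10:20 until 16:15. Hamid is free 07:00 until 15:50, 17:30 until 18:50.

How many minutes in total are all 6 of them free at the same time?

300

Zara ∩ Viktor: 08:40-10:30, 12:10-15:30, 15:40-17:05.
Zara ∩ Viktor ∩ Carol: 08:40-10:30, 12:10-15:30, 15:40-16:40.
Zara ∩ Viktor ∩ Carol ∩ Oliver: 08:40-10:30, 12:10-15:25.
Zara ∩ Viktor ∩ Carol ∩ Oliver ∩ Finn: 08:40-10:15, 10:20-10:30, 12:10-15:25.
Zara ∩ Viktor ∩ Carol ∩ Oliver ∩ Finn ∩ Hamid: 08:40-10:15, 10:20-10:30, 12:10-15:25.
Those are the intersection windows.
Summing the common windows: 95 + 10 + 195 = 300 minutes.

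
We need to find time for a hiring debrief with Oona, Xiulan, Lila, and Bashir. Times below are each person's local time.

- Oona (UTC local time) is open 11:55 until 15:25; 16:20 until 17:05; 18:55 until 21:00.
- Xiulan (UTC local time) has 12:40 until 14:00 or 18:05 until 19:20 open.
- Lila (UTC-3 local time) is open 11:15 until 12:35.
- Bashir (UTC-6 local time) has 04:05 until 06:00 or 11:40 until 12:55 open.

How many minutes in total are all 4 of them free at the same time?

Oona in UTC: 11:55-15:25, 16:20-17:05, 18:55-21:00.
Xiulan in UTC: 12:40-14:00, 18:05-19:20.
Lila in UTC: 14:15-15:35 (add 3h to convert from UTC-3).
Bashir in UTC: 10:05-12:00, 17:40-18:55 (add 6h to convert from UTC-6).
Oona ∩ Xiulan: 12:40-14:00, 18:55-19:20.
Oona ∩ Xiulan ∩ Lila: ∅.
Oona ∩ Xiulan ∩ Lila ∩ Bashir: ∅.
There is no time when everyone is free.
There is no common window, so the total is 0 minutes.

0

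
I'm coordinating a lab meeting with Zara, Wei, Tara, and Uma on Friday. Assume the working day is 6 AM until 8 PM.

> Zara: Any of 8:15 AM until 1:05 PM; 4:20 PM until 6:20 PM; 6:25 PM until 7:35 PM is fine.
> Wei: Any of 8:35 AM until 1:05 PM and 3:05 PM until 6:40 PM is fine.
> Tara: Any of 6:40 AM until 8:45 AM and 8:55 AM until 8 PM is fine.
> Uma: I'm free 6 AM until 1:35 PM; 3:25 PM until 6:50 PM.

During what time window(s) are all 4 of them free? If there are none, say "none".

08:35-08:45, 08:55-13:05, 16:20-18:20, 18:25-18:40

Zara ∩ Wei: 08:35-13:05, 16:20-18:20, 18:25-18:40.
Zara ∩ Wei ∩ Tara: 08:35-08:45, 08:55-13:05, 16:20-18:20, 18:25-18:40.
Zara ∩ Wei ∩ Tara ∩ Uma: 08:35-08:45, 08:55-13:05, 16:20-18:20, 18:25-18:40.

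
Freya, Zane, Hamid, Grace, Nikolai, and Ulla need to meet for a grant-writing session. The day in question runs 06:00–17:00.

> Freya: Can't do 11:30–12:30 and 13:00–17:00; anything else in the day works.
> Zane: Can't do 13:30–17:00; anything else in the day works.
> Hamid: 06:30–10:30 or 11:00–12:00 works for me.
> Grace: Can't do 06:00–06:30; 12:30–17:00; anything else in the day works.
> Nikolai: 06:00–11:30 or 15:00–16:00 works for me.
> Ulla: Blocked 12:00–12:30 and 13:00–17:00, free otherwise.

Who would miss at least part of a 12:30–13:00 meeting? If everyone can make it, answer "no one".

Grace, Hamid, Nikolai

Freya free: 06:00-11:30, 12:30-13:00 (invert busy blocks within the working day).
Zane free: 06:00-13:30 (invert busy blocks within the working day).
Hamid free: 06:30-10:30, 11:00-12:00.
Grace free: 06:30-12:30 (invert busy blocks within the working day).
Nikolai free: 06:00-11:30, 15:00-16:00.
Ulla free: 06:00-12:00, 12:30-13:00 (invert busy blocks within the working day).
Freya: free for 12:30-13:00. Zane: free for 12:30-13:00. Hamid: not fully free for 12:30-13:00. Grace: not fully free for 12:30-13:00. Nikolai: not fully free for 12:30-13:00. Ulla: free for 12:30-13:00.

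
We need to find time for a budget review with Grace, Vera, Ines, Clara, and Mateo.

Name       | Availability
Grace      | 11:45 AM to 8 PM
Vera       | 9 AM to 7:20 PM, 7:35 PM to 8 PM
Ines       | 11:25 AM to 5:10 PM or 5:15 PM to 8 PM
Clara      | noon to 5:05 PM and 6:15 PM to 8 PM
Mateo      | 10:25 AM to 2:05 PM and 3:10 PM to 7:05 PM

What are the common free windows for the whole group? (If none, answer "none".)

Grace ∩ Vera: 11:45-19:20, 19:35-20:00.
Grace ∩ Vera ∩ Ines: 11:45-17:10, 17:15-19:20, 19:35-20:00.
Grace ∩ Vera ∩ Ines ∩ Clara: 12:00-17:05, 18:15-19:20, 19:35-20:00.
Grace ∩ Vera ∩ Ines ∩ Clara ∩ Mateo: 12:00-14:05, 15:10-17:05, 18:15-19:05.
Those are the intersection windows.

12:00-14:05, 15:10-17:05, 18:15-19:05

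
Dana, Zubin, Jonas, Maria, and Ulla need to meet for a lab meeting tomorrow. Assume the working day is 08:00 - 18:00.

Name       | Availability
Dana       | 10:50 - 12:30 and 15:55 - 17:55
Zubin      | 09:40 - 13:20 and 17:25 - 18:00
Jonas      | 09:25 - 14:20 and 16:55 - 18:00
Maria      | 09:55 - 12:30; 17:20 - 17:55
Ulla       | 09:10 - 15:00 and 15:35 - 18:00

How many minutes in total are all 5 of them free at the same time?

Dana ∩ Zubin: 10:50-12:30, 17:25-17:55.
Dana ∩ Zubin ∩ Jonas: 10:50-12:30, 17:25-17:55.
Dana ∩ Zubin ∩ Jonas ∩ Maria: 10:50-12:30, 17:25-17:55.
Dana ∩ Zubin ∩ Jonas ∩ Maria ∩ Ulla: 10:50-12:30, 17:25-17:55.
Summing the common windows: 100 + 30 = 130 minutes.

130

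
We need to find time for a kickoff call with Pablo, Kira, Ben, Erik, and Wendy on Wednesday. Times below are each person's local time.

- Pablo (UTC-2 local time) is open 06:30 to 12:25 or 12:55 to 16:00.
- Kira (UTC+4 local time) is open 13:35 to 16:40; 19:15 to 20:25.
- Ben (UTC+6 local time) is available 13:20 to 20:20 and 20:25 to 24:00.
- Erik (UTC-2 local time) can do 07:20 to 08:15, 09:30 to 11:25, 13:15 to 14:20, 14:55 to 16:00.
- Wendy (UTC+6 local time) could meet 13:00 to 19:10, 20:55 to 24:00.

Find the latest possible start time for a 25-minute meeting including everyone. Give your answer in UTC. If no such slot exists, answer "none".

15:55

Pablo in UTC: 08:30-14:25, 14:55-18:00 (add 2h to convert from UTC-2).
Kira in UTC: 09:35-12:40, 15:15-16:25 (subtract 4h to convert from UTC+4).
Ben in UTC: 07:20-14:20, 14:25-18:00 (subtract 6h to convert from UTC+6).
Erik in UTC: 09:20-10:15, 11:30-13:25, 15:15-16:20, 16:55-18:00 (add 2h to convert from UTC-2).
Wendy in UTC: 07:00-13:10, 14:55-18:00 (subtract 6h to convert from UTC+6).
Pablo ∩ Kira: 09:35-12:40, 15:15-16:25.
Pablo ∩ Kira ∩ Ben: 09:35-12:40, 15:15-16:25.
Pablo ∩ Kira ∩ Ben ∩ Erik: 09:35-10:15, 11:30-12:40, 15:15-16:20.
Pablo ∩ Kira ∩ Ben ∩ Erik ∩ Wendy: 09:35-10:15, 11:30-12:40, 15:15-16:20.
The last common window of at least 25 minutes is 15:15-16:20; a 25-minute meeting can start as late as 15:55 and still end by 16:20.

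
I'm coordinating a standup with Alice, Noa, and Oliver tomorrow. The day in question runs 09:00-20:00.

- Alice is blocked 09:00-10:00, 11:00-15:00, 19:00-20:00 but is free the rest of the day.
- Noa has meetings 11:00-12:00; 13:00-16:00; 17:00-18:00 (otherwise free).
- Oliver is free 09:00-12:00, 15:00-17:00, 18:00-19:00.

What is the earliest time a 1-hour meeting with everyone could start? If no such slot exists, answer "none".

10:00

Alice free: 10:00-11:00, 15:00-19:00 (invert busy blocks within the working day).
Noa free: 09:00-11:00, 12:00-13:00, 16:00-17:00, 18:00-20:00 (invert busy blocks within the working day).
Oliver free: 09:00-12:00, 15:00-17:00, 18:00-19:00.
Alice ∩ Noa: 10:00-11:00, 16:00-17:00, 18:00-19:00.
Alice ∩ Noa ∩ Oliver: 10:00-11:00, 16:00-17:00, 18:00-19:00.
The first common window of at least 60 minutes is 10:00-11:00, so the earliest start is 10:00.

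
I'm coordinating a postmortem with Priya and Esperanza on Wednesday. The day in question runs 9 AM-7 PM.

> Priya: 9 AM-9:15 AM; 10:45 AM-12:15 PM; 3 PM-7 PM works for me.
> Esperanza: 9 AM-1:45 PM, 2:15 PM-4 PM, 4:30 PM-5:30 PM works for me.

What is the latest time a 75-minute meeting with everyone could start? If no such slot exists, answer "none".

11:00

Priya ∩ Esperanza: 09:00-09:15, 10:45-12:15, 15:00-16:00, 16:30-17:30.
Those are the intersection windows.
The last common window of at least 75 minutes is 10:45-12:15; a 75-minute meeting can start as late as 11:00 and still end by 12:15.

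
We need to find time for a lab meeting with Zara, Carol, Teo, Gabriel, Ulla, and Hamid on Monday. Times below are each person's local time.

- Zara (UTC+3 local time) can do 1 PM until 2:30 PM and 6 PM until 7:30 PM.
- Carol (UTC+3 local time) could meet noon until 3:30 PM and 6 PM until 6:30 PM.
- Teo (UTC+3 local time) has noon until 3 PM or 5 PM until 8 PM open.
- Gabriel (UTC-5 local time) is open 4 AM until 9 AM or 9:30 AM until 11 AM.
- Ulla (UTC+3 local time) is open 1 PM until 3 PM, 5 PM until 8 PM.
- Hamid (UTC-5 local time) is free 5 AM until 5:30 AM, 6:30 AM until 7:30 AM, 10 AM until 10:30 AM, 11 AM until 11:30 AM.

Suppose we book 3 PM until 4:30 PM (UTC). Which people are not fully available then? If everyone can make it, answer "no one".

Zara in UTC: 10:00-11:30, 15:00-16:30 (subtract 3h to convert from UTC+3).
Carol in UTC: 09:00-12:30, 15:00-15:30 (subtract 3h to convert from UTC+3).
Teo in UTC: 09:00-12:00, 14:00-17:00 (subtract 3h to convert from UTC+3).
Gabriel in UTC: 09:00-14:00, 14:30-16:00 (add 5h to convert from UTC-5).
Ulla in UTC: 10:00-12:00, 14:00-17:00 (subtract 3h to convert from UTC+3).
Hamid in UTC: 10:00-10:30, 11:30-12:30, 15:00-15:30, 16:00-16:30 (add 5h to convert from UTC-5).
Zara: free for 15:00-16:30. Carol: not fully free for 15:00-16:30. Teo: free for 15:00-16:30. Gabriel: not fully free for 15:00-16:30. Ulla: free for 15:00-16:30. Hamid: not fully free for 15:00-16:30.

Carol, Gabriel, Hamid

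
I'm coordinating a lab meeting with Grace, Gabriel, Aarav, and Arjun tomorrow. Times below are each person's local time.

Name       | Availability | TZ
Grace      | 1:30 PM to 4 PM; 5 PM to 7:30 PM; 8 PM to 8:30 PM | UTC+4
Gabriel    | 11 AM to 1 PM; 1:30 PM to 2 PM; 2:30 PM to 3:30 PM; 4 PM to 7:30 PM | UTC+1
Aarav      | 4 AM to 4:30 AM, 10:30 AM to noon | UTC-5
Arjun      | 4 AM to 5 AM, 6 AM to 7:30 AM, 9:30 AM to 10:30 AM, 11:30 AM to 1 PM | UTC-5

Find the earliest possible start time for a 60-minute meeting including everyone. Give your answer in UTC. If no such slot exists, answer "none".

none

Grace in UTC: 09:30-12:00, 13:00-15:30, 16:00-16:30 (subtract 4h to convert from UTC+4).
Gabriel in UTC: 10:00-12:00, 12:30-13:00, 13:30-14:30, 15:00-18:30 (subtract 1h to convert from UTC+1).
Aarav in UTC: 09:00-09:30, 15:30-17:00 (add 5h to convert from UTC-5).
Arjun in UTC: 09:00-10:00, 11:00-12:30, 14:30-15:30, 16:30-18:00 (add 5h to convert from UTC-5).
Grace ∩ Gabriel: 10:00-12:00, 13:30-14:30, 15:00-15:30, 16:00-16:30.
Grace ∩ Gabriel ∩ Aarav: 16:00-16:30.
Grace ∩ Gabriel ∩ Aarav ∩ Arjun: ∅.
There is no time when everyone is free.
No common window is at least 60 minutes long.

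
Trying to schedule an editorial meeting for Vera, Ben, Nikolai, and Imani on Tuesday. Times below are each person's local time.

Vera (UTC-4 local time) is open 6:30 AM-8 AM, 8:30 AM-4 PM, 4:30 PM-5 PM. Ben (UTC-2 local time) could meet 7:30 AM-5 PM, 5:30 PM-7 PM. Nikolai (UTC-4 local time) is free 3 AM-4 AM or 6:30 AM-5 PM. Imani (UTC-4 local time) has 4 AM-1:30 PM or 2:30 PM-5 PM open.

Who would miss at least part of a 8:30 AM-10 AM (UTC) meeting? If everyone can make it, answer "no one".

Vera in UTC: 10:30-12:00, 12:30-20:00, 20:30-21:00 (add 4h to convert from UTC-4).
Ben in UTC: 09:30-19:00, 19:30-21:00 (add 2h to convert from UTC-2).
Nikolai in UTC: 07:00-08:00, 10:30-21:00 (add 4h to convert from UTC-4).
Imani in UTC: 08:00-17:30, 18:30-21:00 (add 4h to convert from UTC-4).
Vera: not fully free for 08:30-10:00. Ben: not fully free for 08:30-10:00. Nikolai: not fully free for 08:30-10:00. Imani: free for 08:30-10:00.

Ben, Nikolai, Vera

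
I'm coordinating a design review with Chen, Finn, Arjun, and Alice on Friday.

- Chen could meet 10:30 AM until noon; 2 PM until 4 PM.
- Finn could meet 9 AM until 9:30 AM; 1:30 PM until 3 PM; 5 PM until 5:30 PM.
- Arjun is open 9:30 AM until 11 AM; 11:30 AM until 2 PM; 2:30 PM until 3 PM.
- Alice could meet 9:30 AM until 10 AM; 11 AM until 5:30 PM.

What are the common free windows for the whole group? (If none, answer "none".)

14:30-15:00

Chen ∩ Finn: 14:00-15:00.
Chen ∩ Finn ∩ Arjun: 14:30-15:00.
Chen ∩ Finn ∩ Arjun ∩ Alice: 14:30-15:00.
So the common availability across everyone is 14:30-15:00.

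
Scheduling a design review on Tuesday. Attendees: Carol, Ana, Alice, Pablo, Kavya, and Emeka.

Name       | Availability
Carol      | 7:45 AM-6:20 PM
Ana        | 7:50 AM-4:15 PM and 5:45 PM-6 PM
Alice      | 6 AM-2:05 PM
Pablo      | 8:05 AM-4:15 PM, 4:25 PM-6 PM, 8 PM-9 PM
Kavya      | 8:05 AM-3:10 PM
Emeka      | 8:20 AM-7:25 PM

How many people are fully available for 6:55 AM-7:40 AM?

1

Alice can make the full 06:55-07:40 slot — that's 1.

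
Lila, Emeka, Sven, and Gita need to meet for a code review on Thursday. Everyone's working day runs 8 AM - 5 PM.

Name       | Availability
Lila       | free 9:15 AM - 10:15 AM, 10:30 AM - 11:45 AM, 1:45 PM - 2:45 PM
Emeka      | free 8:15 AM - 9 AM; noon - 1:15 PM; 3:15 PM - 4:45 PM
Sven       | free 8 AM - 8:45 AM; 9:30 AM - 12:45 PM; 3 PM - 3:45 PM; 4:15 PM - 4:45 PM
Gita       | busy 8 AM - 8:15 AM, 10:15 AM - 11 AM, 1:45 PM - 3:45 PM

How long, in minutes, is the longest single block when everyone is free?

Lila free: 09:15-10:15, 10:30-11:45, 13:45-14:45.
Emeka free: 08:15-09:00, 12:00-13:15, 15:15-16:45.
Sven free: 08:00-08:45, 09:30-12:45, 15:00-15:45, 16:15-16:45.
Gita free: 08:15-10:15, 11:00-13:45, 15:45-17:00 (invert busy blocks within the working day).
Lila ∩ Emeka: ∅.
Lila ∩ Emeka ∩ Sven: ∅.
Lila ∩ Emeka ∩ Sven ∩ Gita: ∅.
There is no time when everyone is free.
No common window exists, so the longest block is 0 minutes.

0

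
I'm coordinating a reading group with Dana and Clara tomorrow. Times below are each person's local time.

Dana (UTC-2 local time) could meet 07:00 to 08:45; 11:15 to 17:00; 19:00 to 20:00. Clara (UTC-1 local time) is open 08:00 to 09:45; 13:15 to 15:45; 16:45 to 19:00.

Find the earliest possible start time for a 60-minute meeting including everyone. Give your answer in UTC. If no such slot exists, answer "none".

09:00

Dana in UTC: 09:00-10:45, 13:15-19:00, 21:00-22:00 (add 2h to convert from UTC-2).
Clara in UTC: 09:00-10:45, 14:15-16:45, 17:45-20:00 (add 1h to convert from UTC-1).
Dana ∩ Clara: 09:00-10:45, 14:15-16:45, 17:45-19:00.
The first common window of at least 60 minutes is 09:00-10:45, so the earliest start is 09:00.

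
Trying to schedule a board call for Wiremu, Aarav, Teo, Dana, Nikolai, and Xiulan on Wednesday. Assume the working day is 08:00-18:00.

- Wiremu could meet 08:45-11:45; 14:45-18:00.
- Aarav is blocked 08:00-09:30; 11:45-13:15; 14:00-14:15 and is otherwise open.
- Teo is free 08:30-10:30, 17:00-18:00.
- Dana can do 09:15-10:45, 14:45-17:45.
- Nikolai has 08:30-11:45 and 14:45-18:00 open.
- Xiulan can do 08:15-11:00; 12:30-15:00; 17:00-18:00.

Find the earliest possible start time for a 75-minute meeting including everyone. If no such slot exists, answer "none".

Wiremu free: 08:45-11:45, 14:45-18:00.
Aarav free: 09:30-11:45, 13:15-14:00, 14:15-18:00 (invert busy blocks within the working day).
Teo free: 08:30-10:30, 17:00-18:00.
Dana free: 09:15-10:45, 14:45-17:45.
Nikolai free: 08:30-11:45, 14:45-18:00.
Xiulan free: 08:15-11:00, 12:30-15:00, 17:00-18:00.
Wiremu ∩ Aarav: 09:30-11:45, 14:45-18:00.
Wiremu ∩ Aarav ∩ Teo: 09:30-10:30, 17:00-18:00.
Wiremu ∩ Aarav ∩ Teo ∩ Dana: 09:30-10:30, 17:00-17:45.
Wiremu ∩ Aarav ∩ Teo ∩ Dana ∩ Nikolai: 09:30-10:30, 17:00-17:45.
Wiremu ∩ Aarav ∩ Teo ∩ Dana ∩ Nikolai ∩ Xiulan: 09:30-10:30, 17:00-17:45.
No common window is at least 75 minutes long.

none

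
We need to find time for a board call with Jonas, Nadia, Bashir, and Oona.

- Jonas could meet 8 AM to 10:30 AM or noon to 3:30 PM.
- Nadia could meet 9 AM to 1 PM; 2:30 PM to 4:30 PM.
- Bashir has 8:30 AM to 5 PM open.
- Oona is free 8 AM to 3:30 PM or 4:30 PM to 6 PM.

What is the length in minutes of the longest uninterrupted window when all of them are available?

90

Jonas ∩ Nadia: 09:00-10:30, 12:00-13:00, 14:30-15:30.
Jonas ∩ Nadia ∩ Bashir: 09:00-10:30, 12:00-13:00, 14:30-15:30.
Jonas ∩ Nadia ∩ Bashir ∩ Oona: 09:00-10:30, 12:00-13:00, 14:30-15:30.
The longest is 09:00-10:30 at 90 minutes.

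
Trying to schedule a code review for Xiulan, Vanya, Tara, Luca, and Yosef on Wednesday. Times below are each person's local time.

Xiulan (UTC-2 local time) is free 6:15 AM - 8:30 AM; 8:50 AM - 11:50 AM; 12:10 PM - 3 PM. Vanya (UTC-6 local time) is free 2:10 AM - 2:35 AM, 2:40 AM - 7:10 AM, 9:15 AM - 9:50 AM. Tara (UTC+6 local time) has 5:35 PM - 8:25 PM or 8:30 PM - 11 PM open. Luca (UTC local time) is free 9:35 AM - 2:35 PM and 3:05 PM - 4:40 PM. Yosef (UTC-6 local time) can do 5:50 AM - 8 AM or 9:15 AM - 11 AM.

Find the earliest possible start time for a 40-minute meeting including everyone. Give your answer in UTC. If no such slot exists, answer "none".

11:50

Xiulan in UTC: 08:15-10:30, 10:50-13:50, 14:10-17:00 (add 2h to convert from UTC-2).
Vanya in UTC: 08:10-08:35, 08:40-13:10, 15:15-15:50 (add 6h to convert from UTC-6).
Tara in UTC: 11:35-14:25, 14:30-17:00 (subtract 6h to convert from UTC+6).
Luca in UTC: 09:35-14:35, 15:05-16:40.
Yosef in UTC: 11:50-14:00, 15:15-17:00 (add 6h to convert from UTC-6).
Xiulan ∩ Vanya: 08:15-08:35, 08:40-10:30, 10:50-13:10, 15:15-15:50.
Xiulan ∩ Vanya ∩ Tara: 11:35-13:10, 15:15-15:50.
Xiulan ∩ Vanya ∩ Tara ∩ Luca: 11:35-13:10, 15:15-15:50.
Xiulan ∩ Vanya ∩ Tara ∩ Luca ∩ Yosef: 11:50-13:10, 15:15-15:50.
So the common availability across everyone is 11:50-13:10, 15:15-15:50.
The first common window of at least 40 minutes is 11:50-13:10, so the earliest start is 11:50.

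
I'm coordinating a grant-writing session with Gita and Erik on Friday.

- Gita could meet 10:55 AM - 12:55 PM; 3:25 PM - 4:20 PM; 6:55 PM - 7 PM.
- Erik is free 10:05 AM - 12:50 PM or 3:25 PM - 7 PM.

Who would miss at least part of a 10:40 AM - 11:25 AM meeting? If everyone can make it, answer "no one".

Gita

Gita: not fully free for 10:40-11:25. Erik: free for 10:40-11:25.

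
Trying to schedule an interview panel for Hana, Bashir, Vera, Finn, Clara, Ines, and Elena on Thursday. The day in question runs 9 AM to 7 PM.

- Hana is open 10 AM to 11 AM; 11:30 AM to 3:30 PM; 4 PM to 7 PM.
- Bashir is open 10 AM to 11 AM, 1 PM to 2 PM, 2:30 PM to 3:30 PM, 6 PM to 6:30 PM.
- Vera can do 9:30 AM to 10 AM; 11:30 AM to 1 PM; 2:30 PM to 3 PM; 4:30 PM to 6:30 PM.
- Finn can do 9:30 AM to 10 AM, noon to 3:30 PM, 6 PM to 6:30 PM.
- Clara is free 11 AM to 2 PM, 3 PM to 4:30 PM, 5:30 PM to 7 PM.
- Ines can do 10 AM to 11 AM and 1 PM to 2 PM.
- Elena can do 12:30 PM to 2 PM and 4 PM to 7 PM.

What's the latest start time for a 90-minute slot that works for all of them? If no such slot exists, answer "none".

none

Hana ∩ Bashir: 10:00-11:00, 13:00-14:00, 14:30-15:30, 18:00-18:30.
Hana ∩ Bashir ∩ Vera: 14:30-15:00, 18:00-18:30.
Hana ∩ Bashir ∩ Vera ∩ Finn: 14:30-15:00, 18:00-18:30.
Hana ∩ Bashir ∩ Vera ∩ Finn ∩ Clara: 18:00-18:30.
Hana ∩ Bashir ∩ Vera ∩ Finn ∩ Clara ∩ Ines: ∅.
Hana ∩ Bashir ∩ Vera ∩ Finn ∩ Clara ∩ Ines ∩ Elena: ∅.
There is no time when everyone is free.
No common window is at least 90 minutes long.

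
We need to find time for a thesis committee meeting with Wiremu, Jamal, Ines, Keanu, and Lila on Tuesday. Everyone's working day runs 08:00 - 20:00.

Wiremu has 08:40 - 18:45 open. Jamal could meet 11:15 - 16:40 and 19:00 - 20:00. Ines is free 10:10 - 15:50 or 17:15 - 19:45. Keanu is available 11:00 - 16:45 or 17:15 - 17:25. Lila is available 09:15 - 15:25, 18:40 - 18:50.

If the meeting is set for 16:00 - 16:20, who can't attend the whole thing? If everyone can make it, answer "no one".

Wiremu: free for 16:00-16:20. Jamal: free for 16:00-16:20. Ines: not fully free for 16:00-16:20. Keanu: free for 16:00-16:20. Lila: not fully free for 16:00-16:20.

Ines, Lila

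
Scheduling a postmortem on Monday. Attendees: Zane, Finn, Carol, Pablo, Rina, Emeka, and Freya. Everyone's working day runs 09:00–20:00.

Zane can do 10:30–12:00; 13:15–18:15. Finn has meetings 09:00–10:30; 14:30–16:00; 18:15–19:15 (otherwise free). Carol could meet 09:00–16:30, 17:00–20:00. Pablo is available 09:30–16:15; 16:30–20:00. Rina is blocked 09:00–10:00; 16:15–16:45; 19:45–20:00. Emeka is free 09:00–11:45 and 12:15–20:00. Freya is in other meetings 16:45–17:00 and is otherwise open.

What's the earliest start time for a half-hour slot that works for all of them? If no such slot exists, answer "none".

Zane free: 10:30-12:00, 13:15-18:15.
Finn free: 10:30-14:30, 16:00-18:15, 19:15-20:00 (invert busy blocks within the working day).
Carol free: 09:00-16:30, 17:00-20:00.
Pablo free: 09:30-16:15, 16:30-20:00.
Rina free: 10:00-16:15, 16:45-19:45 (invert busy blocks within the working day).
Emeka free: 09:00-11:45, 12:15-20:00.
Freya free: 09:00-16:45, 17:00-20:00 (invert busy blocks within the working day).
Zane ∩ Finn: 10:30-12:00, 13:15-14:30, 16:00-18:15.
Zane ∩ Finn ∩ Carol: 10:30-12:00, 13:15-14:30, 16:00-16:30, 17:00-18:15.
Zane ∩ Finn ∩ Carol ∩ Pablo: 10:30-12:00, 13:15-14:30, 16:00-16:15, 17:00-18:15.
Zane ∩ Finn ∩ Carol ∩ Pablo ∩ Rina: 10:30-12:00, 13:15-14:30, 16:00-16:15, 17:00-18:15.
Zane ∩ Finn ∩ Carol ∩ Pablo ∩ Rina ∩ Emeka: 10:30-11:45, 13:15-14:30, 16:00-16:15, 17:00-18:15.
Zane ∩ Finn ∩ Carol ∩ Pablo ∩ Rina ∩ Emeka ∩ Freya: 10:30-11:45, 13:15-14:30, 16:00-16:15, 17:00-18:15.
Those are the intersection windows.
The first common window of at least 30 minutes is 10:30-11:45, so the earliest start is 10:30.

10:30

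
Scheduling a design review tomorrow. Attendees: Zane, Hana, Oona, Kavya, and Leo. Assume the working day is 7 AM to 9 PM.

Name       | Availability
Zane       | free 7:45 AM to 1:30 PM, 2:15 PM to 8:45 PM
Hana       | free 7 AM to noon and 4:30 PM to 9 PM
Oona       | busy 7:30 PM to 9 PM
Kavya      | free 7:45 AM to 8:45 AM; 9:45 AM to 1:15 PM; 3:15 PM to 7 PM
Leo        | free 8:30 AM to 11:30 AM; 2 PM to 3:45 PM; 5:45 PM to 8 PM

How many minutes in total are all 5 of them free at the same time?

195

Zane free: 07:45-13:30, 14:15-20:45.
Hana free: 07:00-12:00, 16:30-21:00.
Oona free: 07:00-19:30 (invert busy blocks within the working day).
Kavya free: 07:45-08:45, 09:45-13:15, 15:15-19:00.
Leo free: 08:30-11:30, 14:00-15:45, 17:45-20:00.
Zane ∩ Hana: 07:45-12:00, 16:30-20:45.
Zane ∩ Hana ∩ Oona: 07:45-12:00, 16:30-19:30.
Zane ∩ Hana ∩ Oona ∩ Kavya: 07:45-08:45, 09:45-12:00, 16:30-19:00.
Zane ∩ Hana ∩ Oona ∩ Kavya ∩ Leo: 08:30-08:45, 09:45-11:30, 17:45-19:00.
Summing the common windows: 15 + 105 + 75 = 195 minutes.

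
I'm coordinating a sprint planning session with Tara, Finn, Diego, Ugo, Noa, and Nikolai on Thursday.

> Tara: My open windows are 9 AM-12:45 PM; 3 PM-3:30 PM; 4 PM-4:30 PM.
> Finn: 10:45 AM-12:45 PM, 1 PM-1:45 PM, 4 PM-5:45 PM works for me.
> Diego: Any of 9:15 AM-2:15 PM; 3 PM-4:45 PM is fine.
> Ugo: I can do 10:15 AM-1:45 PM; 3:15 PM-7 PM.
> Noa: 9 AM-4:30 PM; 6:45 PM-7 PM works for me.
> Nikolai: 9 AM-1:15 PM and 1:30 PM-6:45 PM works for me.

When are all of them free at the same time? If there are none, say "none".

Tara ∩ Finn: 10:45-12:45, 16:00-16:30.
Tara ∩ Finn ∩ Diego: 10:45-12:45, 16:00-16:30.
Tara ∩ Finn ∩ Diego ∩ Ugo: 10:45-12:45, 16:00-16:30.
Tara ∩ Finn ∩ Diego ∩ Ugo ∩ Noa: 10:45-12:45, 16:00-16:30.
Tara ∩ Finn ∩ Diego ∩ Ugo ∩ Noa ∩ Nikolai: 10:45-12:45, 16:00-16:30.

10:45-12:45, 16:00-16:30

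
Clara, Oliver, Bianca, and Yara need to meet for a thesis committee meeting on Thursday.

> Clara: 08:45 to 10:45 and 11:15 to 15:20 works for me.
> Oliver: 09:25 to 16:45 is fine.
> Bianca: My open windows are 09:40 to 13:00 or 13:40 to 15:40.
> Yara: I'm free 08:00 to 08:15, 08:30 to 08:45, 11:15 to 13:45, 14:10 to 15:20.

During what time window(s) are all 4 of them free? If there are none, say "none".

Clara ∩ Oliver: 09:25-10:45, 11:15-15:20.
Clara ∩ Oliver ∩ Bianca: 09:40-10:45, 11:15-13:00, 13:40-15:20.
Clara ∩ Oliver ∩ Bianca ∩ Yara: 11:15-13:00, 13:40-13:45, 14:10-15:20.
Those are the intersection windows.

11:15-13:00, 13:40-13:45, 14:10-15:20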